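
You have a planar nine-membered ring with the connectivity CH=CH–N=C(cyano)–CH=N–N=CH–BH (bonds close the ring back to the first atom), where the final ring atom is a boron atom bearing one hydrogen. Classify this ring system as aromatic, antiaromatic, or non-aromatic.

Antiaromatic

All ring atoms are sp² and supply a p orbital to the ring (the double-bond atoms are sp², each contributing one p electron; the doubly-bonded nitrogens are pyridine-type — their lone pairs lie in the ring plane, leaving one electron in the p orbital; the boron has an empty p orbital); the conjugation is uninterrupted.
π-electron count: 4 × 2 = 8 from the double-bond units + 0 from the BH atom = 8.
With 8 = 4·2 π electrons, Hückel's rule classifies the planar ring as antiaromatic.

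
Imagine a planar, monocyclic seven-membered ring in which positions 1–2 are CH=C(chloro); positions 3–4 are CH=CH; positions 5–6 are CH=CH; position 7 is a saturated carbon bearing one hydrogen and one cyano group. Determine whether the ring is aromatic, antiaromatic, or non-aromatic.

Non-aromatic

Because that saturated carbon is sp³ and has no p orbital in the ring π system at the CH(cyano) position, the π system cannot extend all the way around the ring.
Broken conjugation rules out both aromaticity and antiaromaticity.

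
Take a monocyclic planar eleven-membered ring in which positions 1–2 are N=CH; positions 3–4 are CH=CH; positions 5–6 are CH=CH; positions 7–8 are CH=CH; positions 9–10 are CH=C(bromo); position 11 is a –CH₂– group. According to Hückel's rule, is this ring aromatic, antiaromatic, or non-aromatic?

At the CH2 position, the tetrahedral CH₂ carbon is sp³ and has no p orbital in the ring π system; the ring's p-orbital overlap is broken there.
Hückel's rule only applies to fully conjugated rings, so this one is simply non-aromatic.

Non-aromatic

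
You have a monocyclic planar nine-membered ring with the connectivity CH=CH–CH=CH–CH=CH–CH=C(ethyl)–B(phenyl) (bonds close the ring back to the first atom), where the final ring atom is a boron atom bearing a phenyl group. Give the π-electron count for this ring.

Check conjugation: each doubly-bonded ring atom is sp² with one p-orbital electron; the boron has an empty p orbital — every position has a p orbital, so the cyclic π system is continuous.
Tallying contributions gives 4 × 2 = 8 from the double-bond units + 0 from the B(phenyl) atom = 8.

8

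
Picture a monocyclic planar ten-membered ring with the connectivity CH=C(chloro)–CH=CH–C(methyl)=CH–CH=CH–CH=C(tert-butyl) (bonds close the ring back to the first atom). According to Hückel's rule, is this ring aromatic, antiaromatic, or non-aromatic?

The p orbitals form a continuous loop: the double-bond atoms are sp², each contributing one p electron. The ring is fully conjugated.
Tallying contributions gives 5 × 2 = 10 from the 5 double-bond units.
10 = 4(2) + 2, which satisfies Hückel's 4n+2 rule.

Aromatic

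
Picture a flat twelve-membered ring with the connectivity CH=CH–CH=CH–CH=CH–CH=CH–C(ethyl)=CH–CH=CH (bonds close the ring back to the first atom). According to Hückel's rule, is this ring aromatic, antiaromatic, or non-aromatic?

Antiaromatic

All ring atoms are sp² and supply a p orbital to the ring (every atom in a ring double bond is sp² and brings one electron to the p orbital); the conjugation is uninterrupted.
Adding the contributions, 6 × 2 = 12 from the 6 double-bond units.
12 = 4(3); a planar, fully conjugated 4n system is antiaromatic.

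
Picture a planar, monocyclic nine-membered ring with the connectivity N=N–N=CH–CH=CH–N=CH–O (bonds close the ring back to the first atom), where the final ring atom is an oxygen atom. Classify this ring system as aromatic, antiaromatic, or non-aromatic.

The p orbitals form a continuous loop: every atom in a ring double bond is sp² and brings one electron to the p orbital; each sp² =N– keeps its lone pair in-plane and puts one electron into the π system; the oxygen donates one lone pair from its p orbital. The ring is fully conjugated.
Adding the contributions, 4 × 2 = 8 from the double-bond units + 2 from the O atom = 10.
With 10 π electrons (n = 2), the Hückel 4n+2 condition holds.

Aromatic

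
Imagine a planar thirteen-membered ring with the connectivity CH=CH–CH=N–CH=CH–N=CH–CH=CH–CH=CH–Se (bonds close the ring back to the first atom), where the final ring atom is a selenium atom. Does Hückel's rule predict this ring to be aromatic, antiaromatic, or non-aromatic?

The p orbitals form a continuous loop: each doubly-bonded ring atom is sp² with one p-orbital electron; the doubly-bonded nitrogens are pyridine-type — their lone pairs lie in the ring plane, leaving one electron in the p orbital; the selenium donates one lone pair from its p orbital. The ring is fully conjugated.
Counting π electrons: 6 × 2 = 12 from the double-bond units + 2 from the Se atom = 14.
Since 14 = 4·3 + 2, the ring meets the 4n+2 criterion.

Aromatic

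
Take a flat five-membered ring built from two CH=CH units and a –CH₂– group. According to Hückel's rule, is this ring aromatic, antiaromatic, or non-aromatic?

Because the tetrahedral CH₂ carbon is sp³ and has no p orbital in the ring π system at the CH2 position, the π system cannot extend all the way around the ring.
Hückel's rule only applies to fully conjugated rings, so this one is simply non-aromatic.

Non-aromatic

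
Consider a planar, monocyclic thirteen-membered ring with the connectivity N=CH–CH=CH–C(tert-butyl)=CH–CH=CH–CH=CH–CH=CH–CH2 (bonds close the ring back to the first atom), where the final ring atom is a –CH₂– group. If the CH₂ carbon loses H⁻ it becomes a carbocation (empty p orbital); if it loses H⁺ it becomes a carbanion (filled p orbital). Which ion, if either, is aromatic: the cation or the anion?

In either ion the ring is fully conjugated: every atom, including the new sp² carbon, supplies a p orbital.
Cation: 6 × 2 + 0 = 12 π electrons → 4(3), antiaromatic.
Anion: 6 × 2 + 2 = 14 π electrons → 4(3)+2, aromatic.

The anion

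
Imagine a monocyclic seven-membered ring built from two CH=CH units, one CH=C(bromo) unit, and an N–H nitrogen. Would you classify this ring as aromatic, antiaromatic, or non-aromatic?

All ring atoms are sp² and supply a p orbital to the ring (each doubly-bonded ring atom is sp² with one p-orbital electron; the pyrrole-type nitrogen donates its lone pair from the p orbital); the conjugation is uninterrupted.
Tallying contributions gives 3 × 2 = 6 from the double-bond units + 2 from the NH atom = 8.
8 is a 4n count (n = 2), so the planar conjugated ring is antiaromatic.

Antiaromatic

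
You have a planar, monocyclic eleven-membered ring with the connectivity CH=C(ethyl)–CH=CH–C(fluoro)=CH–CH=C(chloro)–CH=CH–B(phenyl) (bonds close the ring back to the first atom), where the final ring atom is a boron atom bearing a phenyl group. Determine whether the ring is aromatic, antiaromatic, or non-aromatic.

Aromatic

All ring atoms are sp² and supply a p orbital to the ring (every atom in a ring double bond is sp² and brings one electron to the p orbital; the boron has an empty p orbital); the conjugation is uninterrupted.
Counting π electrons: 5 × 2 = 10 from the double-bond units + 0 from the B(phenyl) atom = 10.
That gives a 4n+2 count (10, n = 2).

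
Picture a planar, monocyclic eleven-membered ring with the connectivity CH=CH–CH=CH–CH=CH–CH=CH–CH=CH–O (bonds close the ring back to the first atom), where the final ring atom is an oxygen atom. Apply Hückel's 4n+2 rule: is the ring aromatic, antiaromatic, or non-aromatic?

Check conjugation: the double-bond atoms are sp², each contributing one p electron; the oxygen donates one lone pair from its p orbital — every position has a p orbital, so the cyclic π system is continuous.
π-electron count: 5 × 2 = 10 from the double-bond units + 2 from the O atom = 12.
12 = 4(3); a planar, fully conjugated 4n system is antiaromatic.

Antiaromatic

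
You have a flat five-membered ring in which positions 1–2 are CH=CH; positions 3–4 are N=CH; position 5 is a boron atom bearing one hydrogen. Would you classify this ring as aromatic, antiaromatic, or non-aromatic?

Check conjugation: every atom in a ring double bond is sp² and brings one electron to the p orbital; each =N– nitrogen is pyridine-type (lone pair in the sp² plane, one electron in the p orbital); the boron has an empty p orbital — every position has a p orbital, so the cyclic π system is continuous.
Adding the contributions, 2 × 2 = 4 from the double-bond units + 0 from the BH atom = 4.
4 is a 4n count (n = 1), so the planar conjugated ring is antiaromatic.

Antiaromatic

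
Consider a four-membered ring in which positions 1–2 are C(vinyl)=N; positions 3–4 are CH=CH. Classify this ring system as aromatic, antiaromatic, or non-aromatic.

Antiaromatic

Check conjugation: each doubly-bonded ring atom is sp² with one p-orbital electron; the doubly-bonded nitrogens are pyridine-type — their lone pairs lie in the ring plane, leaving one electron in the p orbital — every position has a p orbital, so the cyclic π system is continuous.
π-electron count: 2 × 2 = 4 from the 2 double-bond units.
4 = 4(1); a planar, fully conjugated 4n system is antiaromatic.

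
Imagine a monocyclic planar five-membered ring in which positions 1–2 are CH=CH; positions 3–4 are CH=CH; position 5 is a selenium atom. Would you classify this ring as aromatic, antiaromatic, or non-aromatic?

All ring atoms are sp² and supply a p orbital to the ring (each doubly-bonded ring atom is sp² with one p-orbital electron; the selenium donates one lone pair from its p orbital); the conjugation is uninterrupted.
Tallying contributions gives 2 × 2 = 4 from the double-bond units + 2 from the Se atom = 6.
With 6 π electrons (n = 1), the Hückel 4n+2 condition holds.
(The species described is selenophene.)

Aromatic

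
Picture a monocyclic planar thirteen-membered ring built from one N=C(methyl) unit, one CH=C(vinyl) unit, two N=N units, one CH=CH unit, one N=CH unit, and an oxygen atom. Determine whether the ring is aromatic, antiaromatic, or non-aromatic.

The p orbitals form a continuous loop: every atom in a ring double bond is sp² and brings one electron to the p orbital; the doubly-bonded nitrogens are pyridine-type — their lone pairs lie in the ring plane, leaving one electron in the p orbital; the oxygen donates one lone pair from its p orbital. The ring is fully conjugated.
Tallying contributions gives 6 × 2 = 12 from the double-bond units + 2 from the O atom = 14.
Since 14 = 4·3 + 2, the ring meets the 4n+2 criterion.

Aromatic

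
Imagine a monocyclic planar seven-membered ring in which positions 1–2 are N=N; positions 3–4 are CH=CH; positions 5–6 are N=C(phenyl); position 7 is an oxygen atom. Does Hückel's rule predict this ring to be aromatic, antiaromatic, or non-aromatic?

Antiaromatic

All ring atoms are sp² and supply a p orbital to the ring (the double-bond atoms are sp², each contributing one p electron; each =N– nitrogen is pyridine-type (lone pair in the sp² plane, one electron in the p orbital); the oxygen donates one lone pair from its p orbital); the conjugation is uninterrupted.
Counting π electrons: 3 × 2 = 6 from the double-bond units + 2 from the O atom = 8.
A 4n π count (8, n = 2) in a planar conjugated ring means antiaromatic.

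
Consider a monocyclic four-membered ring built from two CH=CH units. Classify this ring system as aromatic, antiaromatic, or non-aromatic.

The p orbitals form a continuous loop: each doubly-bonded ring atom is sp² with one p-orbital electron. The ring is fully conjugated.
Adding the contributions, 2 × 2 = 4 from the 2 double-bond units.
With 4 = 4·1 π electrons, Hückel's rule classifies the planar ring as antiaromatic.
This is cyclobutadiene.

Antiaromatic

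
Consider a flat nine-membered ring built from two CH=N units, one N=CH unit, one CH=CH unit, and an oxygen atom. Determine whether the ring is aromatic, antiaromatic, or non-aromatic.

Aromatic

The p orbitals form a continuous loop: every atom in a ring double bond is sp² and brings one electron to the p orbital; the doubly-bonded nitrogens are pyridine-type — their lone pairs lie in the ring plane, leaving one electron in the p orbital; the oxygen donates one lone pair from its p orbital. The ring is fully conjugated.
Adding the contributions, 4 × 2 = 8 from the double-bond units + 2 from the O atom = 10.
That gives a 4n+2 count (10, n = 2).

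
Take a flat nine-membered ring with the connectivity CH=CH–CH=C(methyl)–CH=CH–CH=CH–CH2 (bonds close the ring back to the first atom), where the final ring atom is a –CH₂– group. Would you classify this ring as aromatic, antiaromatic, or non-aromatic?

Non-aromatic

At the CH2 position, the tetrahedral CH₂ carbon is sp³ and has no p orbital in the ring π system; the ring's p-orbital overlap is broken there.
Without a continuous loop of overlapping p orbitals the Hückel electron count never comes into play.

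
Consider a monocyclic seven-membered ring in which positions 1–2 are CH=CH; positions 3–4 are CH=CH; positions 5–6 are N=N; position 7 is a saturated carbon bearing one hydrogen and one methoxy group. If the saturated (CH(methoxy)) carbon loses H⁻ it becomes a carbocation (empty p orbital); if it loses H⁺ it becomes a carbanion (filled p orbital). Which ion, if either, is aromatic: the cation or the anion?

Once that carbon is sp², every ring atom has a p orbital and both ions are fully conjugated.
Cation: 3 × 2 + 0 = 6 π electrons → 4(1)+2, aromatic.
Anion: 3 × 2 + 2 = 8 π electrons → 4(2), antiaromatic.

The cation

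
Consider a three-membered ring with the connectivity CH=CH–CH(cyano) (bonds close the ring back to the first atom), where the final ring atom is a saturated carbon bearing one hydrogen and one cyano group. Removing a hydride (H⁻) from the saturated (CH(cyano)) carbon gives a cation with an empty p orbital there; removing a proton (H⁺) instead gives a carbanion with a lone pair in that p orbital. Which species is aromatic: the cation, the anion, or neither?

The cation

Once that carbon is sp², every ring atom has a p orbital and both ions are fully conjugated.
Cation: 1 × 2 + 0 = 2 π electrons → 4(0)+2, aromatic.
Anion: 1 × 2 + 2 = 4 π electrons → 4(1), antiaromatic.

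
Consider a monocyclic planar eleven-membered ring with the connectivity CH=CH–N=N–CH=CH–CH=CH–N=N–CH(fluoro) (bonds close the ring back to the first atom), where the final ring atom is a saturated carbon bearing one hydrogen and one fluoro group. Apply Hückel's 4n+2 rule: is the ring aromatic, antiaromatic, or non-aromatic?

Because that saturated carbon is sp³ and has no p orbital in the ring π system at the CH(fluoro) position, the π system cannot extend all the way around the ring.
Without a continuous loop of overlapping p orbitals the Hückel electron count never comes into play.

Non-aromatic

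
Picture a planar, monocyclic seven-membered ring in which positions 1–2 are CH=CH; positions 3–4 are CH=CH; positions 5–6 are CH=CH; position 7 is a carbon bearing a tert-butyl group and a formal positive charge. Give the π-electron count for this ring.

6

All ring atoms are sp² and supply a p orbital to the ring (the double-bond atoms are sp², each contributing one p electron; the carbocation has an empty p orbital); the conjugation is uninterrupted.
Counting π electrons: 3 × 2 = 6 from the double-bond units + 0 from the C(tert-butyl)(+) atom = 6.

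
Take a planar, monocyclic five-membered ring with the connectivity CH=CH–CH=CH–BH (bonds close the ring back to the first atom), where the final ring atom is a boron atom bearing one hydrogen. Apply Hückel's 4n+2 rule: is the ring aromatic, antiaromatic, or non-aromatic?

The p orbitals form a continuous loop: every atom in a ring double bond is sp² and brings one electron to the p orbital; the boron has an empty p orbital. The ring is fully conjugated.
Counting π electrons: 2 × 2 = 4 from the double-bond units + 0 from the BH atom = 4.
A 4n π count (4, n = 1) in a planar conjugated ring means antiaromatic.
This is borole.

Antiaromatic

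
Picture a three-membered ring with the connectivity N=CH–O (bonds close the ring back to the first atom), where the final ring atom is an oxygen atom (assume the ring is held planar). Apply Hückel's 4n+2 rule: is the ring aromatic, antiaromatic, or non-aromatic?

Antiaromatic

Every ring atom contributes a p orbital perpendicular to the ring (the double-bond atoms are sp², each contributing one p electron; the doubly-bonded nitrogens are pyridine-type — their lone pairs lie in the ring plane, leaving one electron in the p orbital; the oxygen donates one lone pair from its p orbital), so the π system is cyclic and fully conjugated.
Counting π electrons: 1 × 2 = 2 from the double-bond unit + 2 from the O atom = 4.
4 is a 4n count (n = 1), so the planar conjugated ring is antiaromatic.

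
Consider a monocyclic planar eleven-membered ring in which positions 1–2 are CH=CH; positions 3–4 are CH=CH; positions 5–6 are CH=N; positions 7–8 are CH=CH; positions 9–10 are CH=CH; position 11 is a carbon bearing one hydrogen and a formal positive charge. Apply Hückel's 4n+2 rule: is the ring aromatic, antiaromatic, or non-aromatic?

All ring atoms are sp² and supply a p orbital to the ring (each doubly-bonded ring atom is sp² with one p-orbital electron; each =N– nitrogen is pyridine-type (lone pair in the sp² plane, one electron in the p orbital); the carbocation has an empty p orbital); the conjugation is uninterrupted.
Counting π electrons: 5 × 2 = 10 from the double-bond units + 0 from the CH(+) atom = 10.
10 = 4(2) + 2, which satisfies Hückel's 4n+2 rule.

Aromatic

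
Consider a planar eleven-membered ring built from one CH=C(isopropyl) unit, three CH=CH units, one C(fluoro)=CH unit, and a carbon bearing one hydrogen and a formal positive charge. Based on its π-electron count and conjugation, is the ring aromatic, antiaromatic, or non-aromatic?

Check conjugation: every atom in a ring double bond is sp² and brings one electron to the p orbital; the carbocation has an empty p orbital — every position has a p orbital, so the cyclic π system is continuous.
Tallying contributions gives 5 × 2 = 10 from the double-bond units + 0 from the CH(+) atom = 10.
10 = 4(2) + 2, which satisfies Hückel's 4n+2 rule.

Aromatic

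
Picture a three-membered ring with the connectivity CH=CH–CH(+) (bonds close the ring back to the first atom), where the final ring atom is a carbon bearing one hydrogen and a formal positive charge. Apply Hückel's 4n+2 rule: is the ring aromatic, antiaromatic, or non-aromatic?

All ring atoms are sp² and supply a p orbital to the ring (each doubly-bonded ring atom is sp² with one p-orbital electron; the carbocation has an empty p orbital); the conjugation is uninterrupted.
Adding the contributions, 1 × 2 = 2 from the double-bond unit + 0 from the CH(+) atom = 2.
2 = 4(0) + 2, which satisfies Hückel's 4n+2 rule.

Aromatic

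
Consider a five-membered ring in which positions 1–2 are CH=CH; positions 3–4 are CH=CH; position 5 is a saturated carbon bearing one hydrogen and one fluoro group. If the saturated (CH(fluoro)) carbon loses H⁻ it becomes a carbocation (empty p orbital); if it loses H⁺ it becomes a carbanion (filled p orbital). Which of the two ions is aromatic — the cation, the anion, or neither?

The anion

In both ions every ring atom is sp² and contributes a p orbital, so both rings are fully conjugated.
Cation: 2 × 2 + 0 = 4 π electrons → 4(1), antiaromatic.
Anion: 2 × 2 + 2 = 6 π electrons → 4(1)+2, aromatic.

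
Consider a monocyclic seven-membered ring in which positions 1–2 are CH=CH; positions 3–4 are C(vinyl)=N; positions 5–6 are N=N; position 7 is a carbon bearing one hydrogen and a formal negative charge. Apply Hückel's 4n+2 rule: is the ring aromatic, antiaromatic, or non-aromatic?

The p orbitals form a continuous loop: each doubly-bonded ring atom is sp² with one p-orbital electron; the doubly-bonded nitrogens are pyridine-type — their lone pairs lie in the ring plane, leaving one electron in the p orbital; the carbanion's lone pair occupies the p orbital. The ring is fully conjugated.
Adding the contributions, 3 × 2 = 6 from the double-bond units + 2 from the CH(-) atom = 8.
8 = 4(2); a planar, fully conjugated 4n system is antiaromatic.

Antiaromatic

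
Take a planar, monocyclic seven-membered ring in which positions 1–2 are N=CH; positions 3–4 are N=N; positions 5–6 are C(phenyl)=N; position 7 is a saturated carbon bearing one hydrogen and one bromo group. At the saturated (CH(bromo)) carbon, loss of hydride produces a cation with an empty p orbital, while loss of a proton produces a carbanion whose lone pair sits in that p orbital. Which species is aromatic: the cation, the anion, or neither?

The cation

In both ions every ring atom is sp² and contributes a p orbital, so both rings are fully conjugated.
Cation: 3 × 2 + 0 = 6 π electrons → 4(1)+2, aromatic.
Anion: 3 × 2 + 2 = 8 π electrons → 4(2), antiaromatic.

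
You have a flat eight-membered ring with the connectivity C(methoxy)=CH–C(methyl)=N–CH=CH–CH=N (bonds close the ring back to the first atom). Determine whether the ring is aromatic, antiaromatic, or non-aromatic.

Check conjugation: each doubly-bonded ring atom is sp² with one p-orbital electron; the doubly-bonded nitrogens are pyridine-type — their lone pairs lie in the ring plane, leaving one electron in the p orbital — every position has a p orbital, so the cyclic π system is continuous.
Tallying contributions gives 4 × 2 = 8 from the 4 double-bond units.
A 4n π count (8, n = 2) in a planar conjugated ring means antiaromatic.

Antiaromatic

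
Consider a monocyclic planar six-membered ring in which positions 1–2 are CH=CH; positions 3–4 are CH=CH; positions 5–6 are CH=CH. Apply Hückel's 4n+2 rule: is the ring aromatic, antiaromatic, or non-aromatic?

Aromatic

All ring atoms are sp² and supply a p orbital to the ring (each doubly-bonded ring atom is sp² with one p-orbital electron); the conjugation is uninterrupted.
Counting π electrons: 3 × 2 = 6 from the 3 double-bond units.
That gives a 4n+2 count (6, n = 1).
(The species described is benzene.)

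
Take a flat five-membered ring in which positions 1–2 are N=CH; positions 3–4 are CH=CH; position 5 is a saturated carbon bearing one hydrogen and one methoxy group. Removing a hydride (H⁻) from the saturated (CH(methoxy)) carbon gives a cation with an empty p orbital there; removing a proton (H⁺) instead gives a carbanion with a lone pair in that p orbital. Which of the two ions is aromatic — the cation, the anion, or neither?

Once that carbon is sp², every ring atom has a p orbital and both ions are fully conjugated.
Cation: 2 × 2 + 0 = 4 π electrons → 4(1), antiaromatic.
Anion: 2 × 2 + 2 = 6 π electrons → 4(1)+2, aromatic.

The anion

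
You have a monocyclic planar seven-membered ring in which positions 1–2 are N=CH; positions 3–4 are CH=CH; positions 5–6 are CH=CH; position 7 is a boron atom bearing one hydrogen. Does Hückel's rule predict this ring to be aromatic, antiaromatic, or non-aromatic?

Aromatic

Every ring atom contributes a p orbital perpendicular to the ring (the double-bond atoms are sp², each contributing one p electron; each sp² =N– keeps its lone pair in-plane and puts one electron into the π system; the boron has an empty p orbital), so the π system is cyclic and fully conjugated.
Tallying contributions gives 3 × 2 = 6 from the double-bond units + 0 from the BH atom = 6.
That gives a 4n+2 count (6, n = 1).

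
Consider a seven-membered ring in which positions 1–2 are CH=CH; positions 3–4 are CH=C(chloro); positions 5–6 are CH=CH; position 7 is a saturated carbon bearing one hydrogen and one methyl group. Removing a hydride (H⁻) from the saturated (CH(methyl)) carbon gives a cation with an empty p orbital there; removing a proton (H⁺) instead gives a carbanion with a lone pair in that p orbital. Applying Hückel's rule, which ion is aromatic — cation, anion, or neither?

In either ion the ring is fully conjugated: every atom, including the new sp² carbon, supplies a p orbital.
Cation: 3 × 2 + 0 = 6 π electrons → 4(1)+2, aromatic.
Anion: 3 × 2 + 2 = 8 π electrons → 4(2), antiaromatic.

The cation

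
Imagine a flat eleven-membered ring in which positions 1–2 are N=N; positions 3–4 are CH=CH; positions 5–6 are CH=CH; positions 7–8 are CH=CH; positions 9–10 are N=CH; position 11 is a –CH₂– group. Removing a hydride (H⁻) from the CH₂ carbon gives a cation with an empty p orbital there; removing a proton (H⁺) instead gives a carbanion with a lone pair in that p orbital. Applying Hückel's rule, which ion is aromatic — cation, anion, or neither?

The cation

In either ion the ring is fully conjugated: every atom, including the new sp² carbon, supplies a p orbital.
Cation: 5 × 2 + 0 = 10 π electrons → 4(2)+2, aromatic.
Anion: 5 × 2 + 2 = 12 π electrons → 4(3), antiaromatic.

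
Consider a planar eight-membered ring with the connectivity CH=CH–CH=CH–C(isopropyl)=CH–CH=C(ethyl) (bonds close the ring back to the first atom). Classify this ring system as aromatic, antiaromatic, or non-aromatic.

Antiaromatic

Check conjugation: every atom in a ring double bond is sp² and brings one electron to the p orbital — every position has a p orbital, so the cyclic π system is continuous.
Adding the contributions, 4 × 2 = 8 from the 4 double-bond units.
8 is a 4n count (n = 2), so the planar conjugated ring is antiaromatic.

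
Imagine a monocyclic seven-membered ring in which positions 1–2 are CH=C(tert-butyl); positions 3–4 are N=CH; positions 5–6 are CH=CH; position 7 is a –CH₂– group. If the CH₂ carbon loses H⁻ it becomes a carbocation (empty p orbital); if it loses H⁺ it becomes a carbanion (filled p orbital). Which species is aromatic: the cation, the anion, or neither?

The cation

In both ions every ring atom is sp² and contributes a p orbital, so both rings are fully conjugated.
Cation: 3 × 2 + 0 = 6 π electrons → 4(1)+2, aromatic.
Anion: 3 × 2 + 2 = 8 π electrons → 4(2), antiaromatic.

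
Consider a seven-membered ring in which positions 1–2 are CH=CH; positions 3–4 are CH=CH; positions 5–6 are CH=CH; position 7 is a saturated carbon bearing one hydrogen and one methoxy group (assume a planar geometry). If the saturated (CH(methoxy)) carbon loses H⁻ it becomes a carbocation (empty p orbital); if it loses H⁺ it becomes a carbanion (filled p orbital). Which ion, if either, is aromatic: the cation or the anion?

The cation

Once that carbon is sp², every ring atom has a p orbital and both ions are fully conjugated.
Cation: 3 × 2 + 0 = 6 π electrons → 4(1)+2, aromatic.
Anion: 3 × 2 + 2 = 8 π electrons → 4(2), antiaromatic.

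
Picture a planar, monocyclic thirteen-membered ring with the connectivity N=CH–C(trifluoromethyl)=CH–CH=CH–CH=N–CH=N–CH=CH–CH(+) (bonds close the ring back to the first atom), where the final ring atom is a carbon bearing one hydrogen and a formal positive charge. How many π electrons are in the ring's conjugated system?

Every ring atom contributes a p orbital perpendicular to the ring (each doubly-bonded ring atom is sp² with one p-orbital electron; each =N– nitrogen is pyridine-type (lone pair in the sp² plane, one electron in the p orbital); the carbocation has an empty p orbital), so the π system is cyclic and fully conjugated.
π-electron count: 6 × 2 = 12 from the double-bond units + 0 from the CH(+) atom = 12.

12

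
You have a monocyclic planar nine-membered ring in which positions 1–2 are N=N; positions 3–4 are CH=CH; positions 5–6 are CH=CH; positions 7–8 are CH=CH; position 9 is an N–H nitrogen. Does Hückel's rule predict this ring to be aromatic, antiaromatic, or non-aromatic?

The p orbitals form a continuous loop: each doubly-bonded ring atom is sp² with one p-orbital electron; the doubly-bonded nitrogens are pyridine-type — their lone pairs lie in the ring plane, leaving one electron in the p orbital; the pyrrole-type nitrogen donates its lone pair from the p orbital. The ring is fully conjugated.
Counting π electrons: 4 × 2 = 8 from the double-bond units + 2 from the NH atom = 10.
Since 10 = 4·2 + 2, the ring meets the 4n+2 criterion.

Aromatic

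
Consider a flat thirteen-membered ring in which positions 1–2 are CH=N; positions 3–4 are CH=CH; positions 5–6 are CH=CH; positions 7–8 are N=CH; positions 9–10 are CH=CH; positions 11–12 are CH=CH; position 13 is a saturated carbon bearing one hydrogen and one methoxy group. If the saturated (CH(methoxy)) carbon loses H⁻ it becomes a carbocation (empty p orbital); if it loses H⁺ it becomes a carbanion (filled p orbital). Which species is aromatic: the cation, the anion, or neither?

The anion

Both ions have a continuous loop of p orbitals — each ring atom is sp².
Cation: 6 × 2 + 0 = 12 π electrons → 4(3), antiaromatic.
Anion: 6 × 2 + 2 = 14 π electrons → 4(3)+2, aromatic.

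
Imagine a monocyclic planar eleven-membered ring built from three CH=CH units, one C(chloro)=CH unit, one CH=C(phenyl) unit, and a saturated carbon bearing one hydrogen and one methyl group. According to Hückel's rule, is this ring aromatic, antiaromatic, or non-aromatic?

Because that saturated carbon is sp³ and has no p orbital in the ring π system at the CH(methyl) position, the π system cannot extend all the way around the ring.
Without a continuous loop of overlapping p orbitals the Hückel electron count never comes into play.

Non-aromatic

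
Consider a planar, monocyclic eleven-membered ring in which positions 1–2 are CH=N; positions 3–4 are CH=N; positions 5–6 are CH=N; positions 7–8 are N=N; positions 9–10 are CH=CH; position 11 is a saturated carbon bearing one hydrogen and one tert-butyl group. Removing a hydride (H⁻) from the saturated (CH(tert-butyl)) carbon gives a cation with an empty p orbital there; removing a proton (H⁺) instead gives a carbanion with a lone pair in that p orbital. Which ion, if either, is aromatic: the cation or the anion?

Both ions have a continuous loop of p orbitals — each ring atom is sp².
Cation: 5 × 2 + 0 = 10 π electrons → 4(2)+2, aromatic.
Anion: 5 × 2 + 2 = 12 π electrons → 4(3), antiaromatic.

The cation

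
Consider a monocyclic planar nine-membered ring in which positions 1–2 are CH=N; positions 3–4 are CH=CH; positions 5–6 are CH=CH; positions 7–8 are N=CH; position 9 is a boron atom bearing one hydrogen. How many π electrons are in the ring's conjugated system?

8

The p orbitals form a continuous loop: each doubly-bonded ring atom is sp² with one p-orbital electron; the doubly-bonded nitrogens are pyridine-type — their lone pairs lie in the ring plane, leaving one electron in the p orbital; the boron has an empty p orbital. The ring is fully conjugated.
Counting π electrons: 4 × 2 = 8 from the double-bond units + 0 from the BH atom = 8.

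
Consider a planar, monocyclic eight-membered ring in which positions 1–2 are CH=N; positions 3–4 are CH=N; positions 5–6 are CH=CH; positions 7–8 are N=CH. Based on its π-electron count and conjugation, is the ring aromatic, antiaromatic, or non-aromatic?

The p orbitals form a continuous loop: the double-bond atoms are sp², each contributing one p electron; the doubly-bonded nitrogens are pyridine-type — their lone pairs lie in the ring plane, leaving one electron in the p orbital. The ring is fully conjugated.
Tallying contributions gives 4 × 2 = 8 from the 4 double-bond units.
With 8 = 4·2 π electrons, Hückel's rule classifies the planar ring as antiaromatic.

Antiaromatic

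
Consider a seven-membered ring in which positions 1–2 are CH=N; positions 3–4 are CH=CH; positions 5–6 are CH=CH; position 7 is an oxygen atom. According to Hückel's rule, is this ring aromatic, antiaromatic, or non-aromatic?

Antiaromatic

Every ring atom contributes a p orbital perpendicular to the ring (every atom in a ring double bond is sp² and brings one electron to the p orbital; the doubly-bonded nitrogens are pyridine-type — their lone pairs lie in the ring plane, leaving one electron in the p orbital; the oxygen donates one lone pair from its p orbital), so the π system is cyclic and fully conjugated.
Tallying contributions gives 3 × 2 = 6 from the double-bond units + 2 from the O atom = 8.
8 is a 4n count (n = 2), so the planar conjugated ring is antiaromatic.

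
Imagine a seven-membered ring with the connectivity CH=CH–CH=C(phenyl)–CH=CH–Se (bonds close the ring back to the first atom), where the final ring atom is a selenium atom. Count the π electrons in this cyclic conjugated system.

The p orbitals form a continuous loop: every atom in a ring double bond is sp² and brings one electron to the p orbital; the selenium donates one lone pair from its p orbital. The ring is fully conjugated.
Tallying contributions gives 3 × 2 = 6 from the double-bond units + 2 from the Se atom = 8.

8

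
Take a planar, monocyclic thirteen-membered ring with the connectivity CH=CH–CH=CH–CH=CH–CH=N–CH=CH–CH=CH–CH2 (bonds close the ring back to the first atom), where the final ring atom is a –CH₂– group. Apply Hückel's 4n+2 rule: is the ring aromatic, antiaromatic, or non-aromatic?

The CH2 carbon is saturated: the tetrahedral CH₂ carbon is sp³ and has no p orbital in the ring π system. Conjugation is not continuous around the ring.
Broken conjugation rules out both aromaticity and antiaromaticity.

Non-aromatic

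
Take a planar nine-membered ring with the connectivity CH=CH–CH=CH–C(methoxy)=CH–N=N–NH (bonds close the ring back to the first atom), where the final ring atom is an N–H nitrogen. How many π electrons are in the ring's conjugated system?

10

Every ring atom contributes a p orbital perpendicular to the ring (every atom in a ring double bond is sp² and brings one electron to the p orbital; each =N– nitrogen is pyridine-type (lone pair in the sp² plane, one electron in the p orbital); the pyrrole-type nitrogen donates its lone pair from the p orbital), so the π system is cyclic and fully conjugated.
Counting π electrons: 4 × 2 = 8 from the double-bond units + 2 from the NH atom = 10.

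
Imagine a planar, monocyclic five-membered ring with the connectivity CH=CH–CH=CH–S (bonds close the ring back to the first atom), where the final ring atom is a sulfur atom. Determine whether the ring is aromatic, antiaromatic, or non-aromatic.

Aromatic

Check conjugation: each doubly-bonded ring atom is sp² with one p-orbital electron; the sulfur donates one lone pair from its p orbital — every position has a p orbital, so the cyclic π system is continuous.
Adding the contributions, 2 × 2 = 4 from the double-bond units + 2 from the S atom = 6.
6 = 4(1) + 2, which satisfies Hückel's 4n+2 rule.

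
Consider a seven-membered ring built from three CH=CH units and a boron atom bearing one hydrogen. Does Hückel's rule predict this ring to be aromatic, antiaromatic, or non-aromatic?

The p orbitals form a continuous loop: the double-bond atoms are sp², each contributing one p electron; the boron has an empty p orbital. The ring is fully conjugated.
Counting π electrons: 3 × 2 = 6 from the double-bond units + 0 from the BH atom = 6.
That gives a 4n+2 count (6, n = 1).

Aromatic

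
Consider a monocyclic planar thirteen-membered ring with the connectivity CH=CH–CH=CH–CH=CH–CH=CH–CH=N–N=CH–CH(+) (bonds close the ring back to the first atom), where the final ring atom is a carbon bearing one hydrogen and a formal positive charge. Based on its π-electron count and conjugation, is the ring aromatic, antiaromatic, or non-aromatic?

Antiaromatic

The p orbitals form a continuous loop: the double-bond atoms are sp², each contributing one p electron; each =N– nitrogen is pyridine-type (lone pair in the sp² plane, one electron in the p orbital); the carbocation has an empty p orbital. The ring is fully conjugated.
π-electron count: 6 × 2 = 12 from the double-bond units + 0 from the CH(+) atom = 12.
12 = 4(3); a planar, fully conjugated 4n system is antiaromatic.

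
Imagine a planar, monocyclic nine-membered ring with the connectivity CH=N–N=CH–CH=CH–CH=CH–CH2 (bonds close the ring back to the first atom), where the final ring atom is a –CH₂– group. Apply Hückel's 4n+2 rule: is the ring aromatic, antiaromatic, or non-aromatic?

Non-aromatic

At the CH2 position, the tetrahedral CH₂ carbon is sp³ and has no p orbital in the ring π system; the ring's p-orbital overlap is broken there.
Hückel's rule only applies to fully conjugated rings, so this one is simply non-aromatic.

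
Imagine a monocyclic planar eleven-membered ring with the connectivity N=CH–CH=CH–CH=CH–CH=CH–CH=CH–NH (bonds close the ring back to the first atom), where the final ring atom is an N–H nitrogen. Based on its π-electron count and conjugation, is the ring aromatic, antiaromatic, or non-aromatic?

All ring atoms are sp² and supply a p orbital to the ring (the double-bond atoms are sp², each contributing one p electron; the doubly-bonded nitrogens are pyridine-type — their lone pairs lie in the ring plane, leaving one electron in the p orbital; the pyrrole-type nitrogen donates its lone pair from the p orbital); the conjugation is uninterrupted.
Adding the contributions, 5 × 2 = 10 from the double-bond units + 2 from the NH atom = 12.
With 12 = 4·3 π electrons, Hückel's rule classifies the planar ring as antiaromatic.

Antiaromatic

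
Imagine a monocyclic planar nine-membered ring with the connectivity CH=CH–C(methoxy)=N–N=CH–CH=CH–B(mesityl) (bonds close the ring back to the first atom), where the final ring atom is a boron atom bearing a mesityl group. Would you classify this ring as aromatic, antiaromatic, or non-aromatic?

Antiaromatic

All ring atoms are sp² and supply a p orbital to the ring (every atom in a ring double bond is sp² and brings one electron to the p orbital; the doubly-bonded nitrogens are pyridine-type — their lone pairs lie in the ring plane, leaving one electron in the p orbital; the boron has an empty p orbital); the conjugation is uninterrupted.
Tallying contributions gives 4 × 2 = 8 from the double-bond units + 0 from the B(mesityl) atom = 8.
A 4n π count (8, n = 2) in a planar conjugated ring means antiaromatic.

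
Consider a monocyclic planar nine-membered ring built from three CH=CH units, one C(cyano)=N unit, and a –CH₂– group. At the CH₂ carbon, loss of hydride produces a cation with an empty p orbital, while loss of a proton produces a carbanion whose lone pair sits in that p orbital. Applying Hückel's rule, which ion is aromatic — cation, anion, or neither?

The anion

In either ion the ring is fully conjugated: every atom, including the new sp² carbon, supplies a p orbital.
Cation: 4 × 2 + 0 = 8 π electrons → 4(2), antiaromatic.
Anion: 4 × 2 + 2 = 10 π electrons → 4(2)+2, aromatic.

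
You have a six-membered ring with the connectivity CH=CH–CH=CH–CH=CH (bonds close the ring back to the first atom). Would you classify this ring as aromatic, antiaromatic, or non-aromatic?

The p orbitals form a continuous loop: every atom in a ring double bond is sp² and brings one electron to the p orbital. The ring is fully conjugated.
Tallying contributions gives 3 × 2 = 6 from the 3 double-bond units.
6 = 4(1) + 2, which satisfies Hückel's 4n+2 rule.

Aromatic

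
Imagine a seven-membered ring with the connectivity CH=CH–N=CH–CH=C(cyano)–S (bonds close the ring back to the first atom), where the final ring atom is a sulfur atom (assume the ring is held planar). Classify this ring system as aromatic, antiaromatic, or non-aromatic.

The p orbitals form a continuous loop: every atom in a ring double bond is sp² and brings one electron to the p orbital; each =N– nitrogen is pyridine-type (lone pair in the sp² plane, one electron in the p orbital); the sulfur donates one lone pair from its p orbital. The ring is fully conjugated.
π-electron count: 3 × 2 = 6 from the double-bond units + 2 from the S atom = 8.
8 = 4(2); a planar, fully conjugated 4n system is antiaromatic.

Antiaromatic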